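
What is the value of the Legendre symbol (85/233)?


p = 233 is prime, so compute (85/233) with the reciprocity algorithm (Jacobi-symbol steps: pull out 2s via (2/n), flip via reciprocity, reduce):
  reciprocity: (85/233) -> +(233/85)
  reduce: (63/85)
  reciprocity: (63/85) -> +(85/63)
  reduce: (22/63)
  pull out 2: (2/63) = +1  (since 63 mod 8 = 7)
  reciprocity: (11/63) -> -(63/11)
  reduce: (8/11)
  pull out 2: (2/11) = -1  (since 11 mod 8 = 3)
  pull out 2: (2/11) = -1  (since 11 mod 8 = 3)
  pull out 2: (2/11) = -1  (since 11 mod 8 = 3)
  (1/11) = 1
Product of signs = 1
(85/233) = 1

1


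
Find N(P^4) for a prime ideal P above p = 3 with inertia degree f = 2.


N(P^a) = p^(a*f)
= 3^(4*2)
= 3^8
= 6561

6561


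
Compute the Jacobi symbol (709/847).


Compute (709/847) via quadratic reciprocity:
  reciprocity: (709/847) -> +(847/709)
  reduce: (138/709)
  pull out 2: (2/709) = -1  (since 709 mod 8 = 5)
  reciprocity: (69/709) -> +(709/69)
  reduce: (19/69)
  reciprocity: (19/69) -> +(69/19)
  reduce: (12/19)
  pull out 2: (2/19) = -1  (since 19 mod 8 = 3)
  pull out 2: (2/19) = -1  (since 19 mod 8 = 3)
  reciprocity: (3/19) -> -(19/3)
  reduce: (1/3)
  (1/3) = 1
Product of signs = 1

1


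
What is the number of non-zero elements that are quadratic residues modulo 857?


For prime p, the number of non-zero quadratic residues is (p-1)/2.
= (857-1)/2
= 428

428


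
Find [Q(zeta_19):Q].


The degree equals Euler's totient phi(19).
19 = 19
phi(19) = 18

18


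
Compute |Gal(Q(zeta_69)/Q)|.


|Gal(Q(zeta_69)/Q)| = phi(69)
= 44

44


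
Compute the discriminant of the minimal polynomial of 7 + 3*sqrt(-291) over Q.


The element 7 + 3*sqrt(-291) has minimal polynomial:
x^2 - 14*x + 2668
Discriminant = (-14)^2 - 4*(2668)
= 196 - 10672
= -10476

-10476


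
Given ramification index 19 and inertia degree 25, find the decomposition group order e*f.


|D_P| = e * f
= 19 * 25
= 475

475


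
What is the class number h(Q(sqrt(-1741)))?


K = Q(sqrt(-1741)). d mod 4 = 3, so D = disc(K) = 4d = -6964
h(K) equals the number of primitive reduced positive-definite forms (a, b, c) = a*x^2 + b*x*y + c*y^2 with b^2 - 4ac = D,
where reduced means |b| <= a <= c, with b >= 0 whenever |b| = a or a = c, and primitive means gcd(a, b, c) = 1.
Reduced forces 3a^2 <= |D| = 6964, so 1 <= a <= 48; b must have the parity of D, and c = (b^2 - D)/(4a) must be an integer >= a.
Enumerate a = 1..48, b in [-a, a]:
  a=1: (1, 0, 1741)  [1]
  a=2: (2, 2, 871)  [1]
  a=3..4: none
  a=5: (5, -4, 349), (5, 4, 349)  [2]
  a=6: none
  a=7: (7, -6, 250), (7, 6, 250)  [2]
  a=8..9: none
  a=10: (10, -6, 175), (10, 6, 175)  [2]
  a=11..12: none
  a=13: (13, -2, 134), (13, 2, 134)  [2]
  a=14: (14, -6, 125), (14, 6, 125)  [2]
  a=15..18: none
  a=19: (19, -16, 95), (19, 16, 95)  [2]
  a=20..24: none
  a=25: (25, -6, 70), (25, 6, 70)  [2]
  a=26: (26, -2, 67), (26, 2, 67)  [2]
  a=27..28: none
  a=29: (29, -24, 65), (29, 24, 65)  [2]
  a=30..34: none
  a=35: (35, -34, 58), (35, -6, 50), (35, 6, 50), (35, 34, 58)  [4]
  a=36..37: none
  a=38: (38, -22, 49), (38, 22, 49)  [2]
  a=39..48: none
Total reduced forms: 1 + 1 + 2 + 2 + 2 + 2 + 2 + 2 + 2 + 2 + 2 + 4 + 2 = 26
h = 26

26


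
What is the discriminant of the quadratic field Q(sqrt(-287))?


For K = Q(sqrt(d)) with d squarefree: disc(K) = d if d = 1 mod 4, and disc(K) = 4d if d = 2 or 3 mod 4.
Here d = -287, and d mod 4 = 1.
d = 1 mod 4 (O_K = Z[(1+sqrt(d))/2]), so disc(K) = d = -287

-287


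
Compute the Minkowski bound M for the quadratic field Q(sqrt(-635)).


d = -635, d mod 4 = 1, so disc(K) = d = -635; |disc(K)| = 635
Imaginary quadratic field, so n = 2, s = r2 = 1, r1 = 0
M = (n!/n^n) * (4/pi)^s * sqrt(|disc(K)|) = (2!/2^2) * (4/pi)^1 * sqrt(635)
= 0.5 * 1.273240 * 25.199206
= 16.0423

16.0423


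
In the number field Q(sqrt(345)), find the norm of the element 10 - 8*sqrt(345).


N(a + b*sqrt(d)) = a^2 - d*b^2
= (10)^2 - (345)*(-8)^2
= 100 - 22080
= -21980

-21980


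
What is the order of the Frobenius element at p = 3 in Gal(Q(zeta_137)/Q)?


The Frobenius at p in Gal(Q(zeta_n)/Q) = (Z/nZ)* is the class of p, so its order is ord_137(3), the smallest k >= 1 with 3^k = 1 mod 137.
n = 137 = 137, phi(137) = 136; the order divides phi(n).
Divisors of 136: 1, 2, 4, 8, 17, 34, 68, 136
Repeated squaring mod 137: 3^1 = 3, 3^2 = 9, 3^4 = 81, 3^8 = 122, 3^16 = 88, 3^32 = 72, 3^64 = 115, 3^128 = 73
Test divisors in increasing order:
  k=1: 3^1 = 3 mod 137
  k=2: 3^2 = 9 mod 137
  k=4: 3^4 = 81 mod 137
  k=8: 3^8 = 122 mod 137
  k=17: 3^17 = 88 * 3 = 127 mod 137
  k=34: 3^34 = 72 * 9 = 100 mod 137
  k=68: 3^68 = 115 * 81 = 136 mod 137
  k=136: 3^136 = 73 * 122 = 1 mod 137  <- first divisor giving 1
Order = 136

136


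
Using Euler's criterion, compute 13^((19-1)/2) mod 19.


p = 19 is prime and the exponent is (p-1)/2 = 9, so by Euler's criterion 13^9 = (13/19) = +1 or -1 mod 19.
Compute by square-and-multiply:
  9 = 8 + 1 (binary 1001)
  Repeated squaring mod 19: 13^1 = 13, 13^2 = 17, 13^4 = 4, 13^8 = 16
  13^9 = 13^8 * 13^1 = 16 * 13 mod 19
    16 * 13 = 208 = 18 mod 19
  13^9 = 18 mod 19
Result 18 = p - 1 = -1 mod 19: 13 is a quadratic non-residue mod 19. As a residue in [0, p-1] the value is 18.
13^9 mod 19 = 18

18


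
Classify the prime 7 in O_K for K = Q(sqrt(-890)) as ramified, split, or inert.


K = Q(sqrt(-890)). Since d mod 4 = 2, disc(K) = -3560.
Check p | disc: -3560 mod 7 = 3.
p does not divide disc. Compute Legendre symbol (d/p):
6^((7-1)/2) mod 7 = -1
(d/p) = -1, so p is inert: (p) stays prime with e=1, f=2, g=1.
Therefore p is inert.

inert


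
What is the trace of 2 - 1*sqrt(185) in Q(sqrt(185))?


Tr(a + b*sqrt(d)) = (a + b*sqrt(d)) + (a - b*sqrt(d)) = 2a
= 2 * (2)
= 4

4


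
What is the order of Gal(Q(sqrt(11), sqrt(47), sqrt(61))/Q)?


The 3 square roots of distinct primes are multiplicatively independent over Q,
so [K:Q] = 2^3 and Gal(K/Q) is isomorphic to (Z/2Z)^3.
|Gal| = 2^3 = 8

8


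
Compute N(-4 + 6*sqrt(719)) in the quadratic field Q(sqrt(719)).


N(a + b*sqrt(d)) = a^2 - d*b^2
= (-4)^2 - (719)*(6)^2
= 16 - 25884
= -25868

-25868


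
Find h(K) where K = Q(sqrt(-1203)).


K = Q(sqrt(-1203)). d mod 4 = 1, so D = disc(K) = d = -1203
h(K) equals the number of primitive reduced positive-definite forms (a, b, c) = a*x^2 + b*x*y + c*y^2 with b^2 - 4ac = D,
where reduced means |b| <= a <= c, with b >= 0 whenever |b| = a or a = c, and primitive means gcd(a, b, c) = 1.
Reduced forces 3a^2 <= |D| = 1203, so 1 <= a <= 20; b must have the parity of D, and c = (b^2 - D)/(4a) must be an integer >= a.
Enumerate a = 1..20, b in [-a, a]:
  a=1: (1, 1, 301)  [1]
  a=2: none
  a=3: (3, 3, 101)  [1]
  a=4..6: none
  a=7: (7, -1, 43), (7, 1, 43)  [2]
  a=8..16: none
  a=17: (17, -15, 21), (17, 15, 21)  [2]
  a=18..20: none
Total reduced forms: 1 + 1 + 2 + 2 = 6
h = 6

6


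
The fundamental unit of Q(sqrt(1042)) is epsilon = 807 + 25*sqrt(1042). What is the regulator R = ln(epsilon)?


epsilon = 807 + 25*sqrt(1042)
= 1614.0006
R = ln(1614.0006)
= 7.3865

7.3865


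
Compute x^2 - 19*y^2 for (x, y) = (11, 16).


x^2 - d*y^2
= 11^2 - 19*16^2
= 121 - 4864
= -4743

-4743


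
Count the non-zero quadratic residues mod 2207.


For prime p, the number of non-zero quadratic residues is (p-1)/2.
= (2207-1)/2
= 1103

1103


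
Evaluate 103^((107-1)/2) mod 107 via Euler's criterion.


p = 107 is prime and the exponent is (p-1)/2 = 53, so by Euler's criterion 103^53 = (103/107) = +1 or -1 mod 107.
Compute by square-and-multiply:
  53 = 32 + 16 + 4 + 1 (binary 110101)
  Repeated squaring mod 107: 103^1 = 103, 103^2 = 16, 103^4 = 42, 103^8 = 52, 103^16 = 29, 103^32 = 92
  103^53 = 103^32 * 103^16 * 103^4 * 103^1 = 92 * 29 * 42 * 103 mod 107
    92 * 29 = 2668 = 100 mod 107
    100 * 42 = 4200 = 27 mod 107
    27 * 103 = 2781 = 106 mod 107
  103^53 = 106 mod 107
Result 106 = p - 1 = -1 mod 107: 103 is a quadratic non-residue mod 107. As a residue in [0, p-1] the value is 106.
103^53 mod 107 = 106

106


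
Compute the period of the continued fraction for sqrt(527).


Run the CF algorithm for sqrt(527).
a_0 = floor(sqrt(527)) = 22; set m_0=0, q_0=1.
Recurrence: m' = q*a - m,  q' = (d - m'^2)/q,  a' = floor((a_0 + m')/q').
  step 1: m=22, q=43, a=1
  step 2: m=21, q=2, a=21
  step 3: m=21, q=43, a=1
  step 4: m=22, q=1, a=44
a_4 = 2*a_0 = 44, so the period closes here.
sqrt(527) = [22; 1, 21, 1, 44]
Period length = 4

4


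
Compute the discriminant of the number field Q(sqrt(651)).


For K = Q(sqrt(d)) with d squarefree: disc(K) = d if d = 1 mod 4, and disc(K) = 4d if d = 2 or 3 mod 4.
Here d = 651, and d mod 4 = 3.
d = 3 mod 4, not 1 (O_K = Z[sqrt(d)]), so disc(K) = 4d = 4 * (651) = 2604

2604


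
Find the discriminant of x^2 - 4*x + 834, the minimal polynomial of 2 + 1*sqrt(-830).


The element 2 + 1*sqrt(-830) has minimal polynomial:
x^2 - 4*x + 834
Discriminant = (-4)^2 - 4*(834)
= 16 - 3336
= -3320

-3320


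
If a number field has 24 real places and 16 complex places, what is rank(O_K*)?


By Dirichlet's unit theorem:
rank = r1 + r2 - 1
= 24 + 16 - 1
= 39

39


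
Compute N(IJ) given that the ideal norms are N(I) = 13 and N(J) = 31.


N(IJ) = N(I) * N(J)
= 13 * 31
= 403

403


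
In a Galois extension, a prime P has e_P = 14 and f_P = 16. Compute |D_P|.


|D_P| = e * f
= 14 * 16
= 224

224


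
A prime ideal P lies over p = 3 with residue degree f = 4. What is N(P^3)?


N(P^a) = p^(a*f)
= 3^(3*4)
= 3^12
= 531441

531441


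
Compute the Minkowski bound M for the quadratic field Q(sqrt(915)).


d = 915, d mod 4 = 3, so disc(K) = 4d = 3660; |disc(K)| = 3660
Real quadratic field, so n = 2, s = r2 = 0, r1 = 2
M = (n!/n^n) * (4/pi)^s * sqrt(|disc(K)|) = (2!/2^2) * (4/pi)^0 * sqrt(3660)
= 0.5 * 1.000000 * 60.497934
= 30.2490

30.2490


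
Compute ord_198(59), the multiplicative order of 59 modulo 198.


We want ord_198(59), the smallest k >= 1 with 59^k = 1 mod 198.
n = 198 = 2 * 3^2 * 11, phi(198) = 60; the order divides phi(n).
Divisors of 60: 1, 2, 3, 4, 5, 6, 10, 12, 15, 20, 30, 60
Repeated squaring mod 198: 59^1 = 59, 59^2 = 115, 59^4 = 157, 59^8 = 97, 59^16 = 103, 59^32 = 115
Test divisors in increasing order:
  k=1: 59^1 = 59 mod 198
  k=2: 59^2 = 115 mod 198
  k=3: 59^3 = 115 * 59 = 53 mod 198
  k=4: 59^4 = 157 mod 198
  k=5: 59^5 = 157 * 59 = 155 mod 198
  k=6: 59^6 = 157 * 115 = 37 mod 198
  k=10: 59^10 = 97 * 115 = 67 mod 198
  k=12: 59^12 = 97 * 157 = 181 mod 198
  k=15: 59^15 = 97 * 157 * 115 * 59 = 89 mod 198
  k=20: 59^20 = 103 * 157 = 133 mod 198
  k=30: 59^30 = 103 * 97 * 157 * 115 = 1 mod 198  <- first divisor giving 1
Order = 30

30


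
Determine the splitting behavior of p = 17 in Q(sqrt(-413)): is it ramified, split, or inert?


K = Q(sqrt(-413)). Since d mod 4 = 3, disc(K) = -1652.
Check p | disc: -1652 mod 17 = 14.
p does not divide disc. Compute Legendre symbol (d/p):
12^((17-1)/2) mod 17 = -1
(d/p) = -1, so p is inert: (p) stays prime with e=1, f=2, g=1.
Therefore p is inert.

inert


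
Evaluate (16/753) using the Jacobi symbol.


Compute (16/753) via quadratic reciprocity:
  pull out 2: (2/753) = +1  (since 753 mod 8 = 1)
  pull out 2: (2/753) = +1  (since 753 mod 8 = 1)
  pull out 2: (2/753) = +1  (since 753 mod 8 = 1)
  pull out 2: (2/753) = +1  (since 753 mod 8 = 1)
  (1/753) = 1
Product of signs = 1

1


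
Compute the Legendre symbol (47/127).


p = 127 is prime, so compute (47/127) with the reciprocity algorithm (Jacobi-symbol steps: pull out 2s via (2/n), flip via reciprocity, reduce):
  reciprocity: (47/127) -> -(127/47)
  reduce: (33/47)
  reciprocity: (33/47) -> +(47/33)
  reduce: (14/33)
  pull out 2: (2/33) = +1  (since 33 mod 8 = 1)
  reciprocity: (7/33) -> +(33/7)
  reduce: (5/7)
  reciprocity: (5/7) -> +(7/5)
  reduce: (2/5)
  pull out 2: (2/5) = -1  (since 5 mod 8 = 5)
  (1/5) = 1
Product of signs = 1
(47/127) = 1

1


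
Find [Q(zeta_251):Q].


The degree equals Euler's totient phi(251).
251 = 251
phi(251) = 250

250


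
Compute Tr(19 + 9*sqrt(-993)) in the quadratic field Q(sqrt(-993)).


Tr(a + b*sqrt(d)) = (a + b*sqrt(d)) + (a - b*sqrt(d)) = 2a
= 2 * (19)
= 38

38


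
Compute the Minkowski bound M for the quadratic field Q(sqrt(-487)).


d = -487, d mod 4 = 1, so disc(K) = d = -487; |disc(K)| = 487
Imaginary quadratic field, so n = 2, s = r2 = 1, r1 = 0
M = (n!/n^n) * (4/pi)^s * sqrt(|disc(K)|) = (2!/2^2) * (4/pi)^1 * sqrt(487)
= 0.5 * 1.273240 * 22.068076
= 14.0490

14.0490


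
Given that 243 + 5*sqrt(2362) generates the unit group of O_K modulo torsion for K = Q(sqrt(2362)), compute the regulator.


epsilon = 243 + 5*sqrt(2362)
= 486.0021
R = ln(486.0021)
= 6.1862

6.1862


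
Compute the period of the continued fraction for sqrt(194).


Run the CF algorithm for sqrt(194).
a_0 = floor(sqrt(194)) = 13; set m_0=0, q_0=1.
Recurrence: m' = q*a - m,  q' = (d - m'^2)/q,  a' = floor((a_0 + m')/q').
  step 1: m=13, q=25, a=1
  step 2: m=12, q=2, a=12
  step 3: m=12, q=25, a=1
  step 4: m=13, q=1, a=26
a_4 = 2*a_0 = 26, so the period closes here.
sqrt(194) = [13; 1, 12, 1, 26]
Period length = 4

4


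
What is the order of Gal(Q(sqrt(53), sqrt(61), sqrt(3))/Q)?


The 3 square roots of distinct primes are multiplicatively independent over Q,
so [K:Q] = 2^3 and Gal(K/Q) is isomorphic to (Z/2Z)^3.
|Gal| = 2^3 = 8

8


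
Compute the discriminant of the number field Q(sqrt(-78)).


For K = Q(sqrt(d)) with d squarefree: disc(K) = d if d = 1 mod 4, and disc(K) = 4d if d = 2 or 3 mod 4.
Here d = -78, and d mod 4 = 2.
d = 2 mod 4, not 1 (O_K = Z[sqrt(d)]), so disc(K) = 4d = 4 * (-78) = -312

-312


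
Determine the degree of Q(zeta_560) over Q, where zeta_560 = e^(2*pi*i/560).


The degree equals Euler's totient phi(560).
560 = 2^4 * 5 * 7
phi(560) = 192

192


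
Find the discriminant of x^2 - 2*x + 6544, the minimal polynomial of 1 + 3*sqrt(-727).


The element 1 + 3*sqrt(-727) has minimal polynomial:
x^2 - 2*x + 6544
Discriminant = (-2)^2 - 4*(6544)
= 4 - 26176
= -26172

-26172


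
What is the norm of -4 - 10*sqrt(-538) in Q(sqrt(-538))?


N(a + b*sqrt(d)) = a^2 - d*b^2
= (-4)^2 - (-538)*(-10)^2
= 16 + 53800
= 53816

53816


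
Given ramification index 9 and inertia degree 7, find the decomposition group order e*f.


|D_P| = e * f
= 9 * 7
= 63

63


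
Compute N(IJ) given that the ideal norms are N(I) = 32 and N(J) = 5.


N(IJ) = N(I) * N(J)
= 32 * 5
= 160

160


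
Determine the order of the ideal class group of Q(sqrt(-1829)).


K = Q(sqrt(-1829)). d mod 4 = 3, so D = disc(K) = 4d = -7316
h(K) equals the number of primitive reduced positive-definite forms (a, b, c) = a*x^2 + b*x*y + c*y^2 with b^2 - 4ac = D,
where reduced means |b| <= a <= c, with b >= 0 whenever |b| = a or a = c, and primitive means gcd(a, b, c) = 1.
Reduced forces 3a^2 <= |D| = 7316, so 1 <= a <= 49; b must have the parity of D, and c = (b^2 - D)/(4a) must be an integer >= a.
Enumerate a = 1..49, b in [-a, a]:
  a=1: (1, 0, 1829)  [1]
  a=2: (2, 2, 915)  [1]
  a=3: (3, -2, 610), (3, 2, 610)  [2]
  a=4: none
  a=5: (5, -2, 366), (5, 2, 366)  [2]
  a=6: (6, -2, 305), (6, 2, 305)  [2]
  a=7..8: none
  a=9: (9, -8, 205), (9, 8, 205)  [2]
  a=10: (10, -2, 183), (10, 2, 183)  [2]
  a=11..12: none
  a=13: (13, -4, 141), (13, 4, 141)  [2]
  a=14: none
  a=15: (15, -8, 123), (15, -2, 122), (15, 2, 122), (15, 8, 123)  [4]
  a=16..17: none
  a=18: (18, -10, 103), (18, 10, 103)  [2]
  a=19..24: none
  a=25: (25, -22, 78), (25, 22, 78)  [2]
  a=26: (26, -22, 75), (26, 22, 75)  [2]
  a=27: (27, -26, 74), (27, 26, 74)  [2]
  a=28..29: none
  a=30: (30, -22, 65), (30, -2, 61), (30, 2, 61), (30, 22, 65)  [4]
  a=31: (31, 0, 59)  [1]
  a=32..36: none
  a=37: (37, -26, 54), (37, 26, 54)  [2]
  a=38: none
  a=39: (39, -22, 50), (39, -4, 47), (39, 4, 47), (39, 22, 50)  [4]
  a=40: none
  a=41: (41, -8, 45), (41, 8, 45)  [2]
  a=42..44: none
  a=45: (45, 28, 45)  [1]
  a=46..49: none
Total reduced forms: 1 + 1 + 2 + 2 + 2 + 2 + 2 + 2 + 4 + 2 + 2 + 2 + 2 + 4 + 1 + 2 + 4 + 2 + 1 = 40
h = 40

40


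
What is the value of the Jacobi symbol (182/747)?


Compute (182/747) via quadratic reciprocity:
  pull out 2: (2/747) = -1  (since 747 mod 8 = 3)
  reciprocity: (91/747) -> -(747/91)
  reduce: (19/91)
  reciprocity: (19/91) -> -(91/19)
  reduce: (15/19)
  reciprocity: (15/19) -> -(19/15)
  reduce: (4/15)
  pull out 2: (2/15) = +1  (since 15 mod 8 = 7)
  pull out 2: (2/15) = +1  (since 15 mod 8 = 7)
  (1/15) = 1
Product of signs = 1

1


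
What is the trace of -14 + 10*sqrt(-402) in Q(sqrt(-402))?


Tr(a + b*sqrt(d)) = (a + b*sqrt(d)) + (a - b*sqrt(d)) = 2a
= 2 * (-14)
= -28

-28


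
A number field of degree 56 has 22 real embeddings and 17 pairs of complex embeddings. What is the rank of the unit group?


By Dirichlet's unit theorem:
rank = r1 + r2 - 1
= 22 + 17 - 1
= 38

38


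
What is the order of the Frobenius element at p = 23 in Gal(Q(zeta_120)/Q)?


The Frobenius at p in Gal(Q(zeta_n)/Q) = (Z/nZ)* is the class of p, so its order is ord_120(23), the smallest k >= 1 with 23^k = 1 mod 120.
n = 120 = 2^3 * 3 * 5, phi(120) = 32; the order divides phi(n).
Divisors of 32: 1, 2, 4, 8, 16, 32
Repeated squaring mod 120: 23^1 = 23, 23^2 = 49, 23^4 = 1, 23^8 = 1, 23^16 = 1, 23^32 = 1
Test divisors in increasing order:
  k=1: 23^1 = 23 mod 120
  k=2: 23^2 = 49 mod 120
  k=4: 23^4 = 1 mod 120  <- first divisor giving 1
Order = 4

4


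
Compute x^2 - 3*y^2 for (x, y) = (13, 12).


x^2 - d*y^2
= 13^2 - 3*12^2
= 169 - 432
= -263

-263


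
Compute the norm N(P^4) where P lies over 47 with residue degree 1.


N(P^a) = p^(a*f)
= 47^(4*1)
= 47^4
= 4879681

4879681


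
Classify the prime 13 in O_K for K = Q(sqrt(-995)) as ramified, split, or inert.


K = Q(sqrt(-995)). Since d mod 4 = 1, disc(K) = -995.
Check p | disc: -995 mod 13 = 6.
p does not divide disc. Compute Legendre symbol (d/p):
6^((13-1)/2) mod 13 = -1
(d/p) = -1, so p is inert: (p) stays prime with e=1, f=2, g=1.
Therefore p is inert.

inert


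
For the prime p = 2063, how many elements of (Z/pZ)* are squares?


For prime p, the number of non-zero quadratic residues is (p-1)/2.
= (2063-1)/2
= 1031

1031


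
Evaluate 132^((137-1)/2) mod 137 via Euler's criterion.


p = 137 is prime and the exponent is (p-1)/2 = 68, so by Euler's criterion 132^68 = (132/137) = +1 or -1 mod 137.
Compute by square-and-multiply:
  68 = 64 + 4 (binary 1000100)
  Repeated squaring mod 137: 132^1 = 132, 132^2 = 25, 132^4 = 77, 132^8 = 38, 132^16 = 74, 132^32 = 133, 132^64 = 16
  132^68 = 132^64 * 132^4 = 16 * 77 mod 137
    16 * 77 = 1232 = 136 mod 137
  132^68 = 136 mod 137
Result 136 = p - 1 = -1 mod 137: 132 is a quadratic non-residue mod 137. As a residue in [0, p-1] the value is 136.
132^68 mod 137 = 136

136


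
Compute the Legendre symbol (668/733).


p = 733 is prime, so compute (668/733) with the reciprocity algorithm (Jacobi-symbol steps: pull out 2s via (2/n), flip via reciprocity, reduce):
  pull out 2: (2/733) = -1  (since 733 mod 8 = 5)
  pull out 2: (2/733) = -1  (since 733 mod 8 = 5)
  reciprocity: (167/733) -> +(733/167)
  reduce: (65/167)
  reciprocity: (65/167) -> +(167/65)
  reduce: (37/65)
  reciprocity: (37/65) -> +(65/37)
  reduce: (28/37)
  pull out 2: (2/37) = -1  (since 37 mod 8 = 5)
  pull out 2: (2/37) = -1  (since 37 mod 8 = 5)
  reciprocity: (7/37) -> +(37/7)
  reduce: (2/7)
  pull out 2: (2/7) = +1  (since 7 mod 8 = 7)
  (1/7) = 1
Product of signs = 1
(668/733) = 1

1


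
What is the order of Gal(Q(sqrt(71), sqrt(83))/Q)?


The 2 square roots of distinct primes are multiplicatively independent over Q,
so [K:Q] = 2^2 and Gal(K/Q) is isomorphic to (Z/2Z)^2.
|Gal| = 2^2 = 4

4


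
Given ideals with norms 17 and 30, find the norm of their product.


N(IJ) = N(I) * N(J)
= 17 * 30
= 510

510


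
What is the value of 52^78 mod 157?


p = 157 is prime and the exponent is (p-1)/2 = 78, so by Euler's criterion 52^78 = (52/157) = +1 or -1 mod 157.
Compute by square-and-multiply:
  78 = 64 + 8 + 4 + 2 (binary 1001110)
  Repeated squaring mod 157: 52^1 = 52, 52^2 = 35, 52^4 = 126, 52^8 = 19, 52^16 = 47, 52^32 = 11, 52^64 = 121
  52^78 = 52^64 * 52^8 * 52^4 * 52^2 = 121 * 19 * 126 * 35 mod 157
    121 * 19 = 2299 = 101 mod 157
    101 * 126 = 12726 = 9 mod 157
    9 * 35 = 315 = 1 mod 157
  52^78 = 1 mod 157
Result 1: 52 is a quadratic residue mod 157.
52^78 mod 157 = 1

1


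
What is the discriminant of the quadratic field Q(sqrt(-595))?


For K = Q(sqrt(d)) with d squarefree: disc(K) = d if d = 1 mod 4, and disc(K) = 4d if d = 2 or 3 mod 4.
Here d = -595, and d mod 4 = 1.
d = 1 mod 4 (O_K = Z[(1+sqrt(d))/2]), so disc(K) = d = -595

-595


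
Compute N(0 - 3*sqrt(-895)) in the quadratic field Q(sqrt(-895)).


N(a + b*sqrt(d)) = a^2 - d*b^2
= (0)^2 - (-895)*(-3)^2
= 0 + 8055
= 8055

8055


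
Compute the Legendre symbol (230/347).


p = 347 is prime, so compute (230/347) with the reciprocity algorithm (Jacobi-symbol steps: pull out 2s via (2/n), flip via reciprocity, reduce):
  pull out 2: (2/347) = -1  (since 347 mod 8 = 3)
  reciprocity: (115/347) -> -(347/115)
  reduce: (2/115)
  pull out 2: (2/115) = -1  (since 115 mod 8 = 3)
  (1/115) = 1
Product of signs = -1
(230/347) = -1

-1


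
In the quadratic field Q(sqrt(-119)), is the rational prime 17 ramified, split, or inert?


K = Q(sqrt(-119)). Since d mod 4 = 1, disc(K) = -119.
Check p | disc: -119 mod 17 = 0.
p divides disc, so p ramifies: (p) = P^2 with e=2, f=1, g=1.
Therefore p is ramified.

ramified


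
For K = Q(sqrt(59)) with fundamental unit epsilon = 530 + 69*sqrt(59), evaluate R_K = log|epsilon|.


epsilon = 530 + 69*sqrt(59)
= 1059.9991
R = ln(1059.9991)
= 6.9660

6.9660


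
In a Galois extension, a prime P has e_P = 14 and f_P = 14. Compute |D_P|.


|D_P| = e * f
= 14 * 14
= 196

196


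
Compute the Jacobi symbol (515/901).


Compute (515/901) via quadratic reciprocity:
  reciprocity: (515/901) -> +(901/515)
  reduce: (386/515)
  pull out 2: (2/515) = -1  (since 515 mod 8 = 3)
  reciprocity: (193/515) -> +(515/193)
  reduce: (129/193)
  reciprocity: (129/193) -> +(193/129)
  reduce: (64/129)
  pull out 2: (2/129) = +1  (since 129 mod 8 = 1)
  pull out 2: (2/129) = +1  (since 129 mod 8 = 1)
  pull out 2: (2/129) = +1  (since 129 mod 8 = 1)
  pull out 2: (2/129) = +1  (since 129 mod 8 = 1)
  pull out 2: (2/129) = +1  (since 129 mod 8 = 1)
  pull out 2: (2/129) = +1  (since 129 mod 8 = 1)
  (1/129) = 1
Product of signs = -1

-1


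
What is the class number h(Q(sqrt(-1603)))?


K = Q(sqrt(-1603)). d mod 4 = 1, so D = disc(K) = d = -1603
h(K) equals the number of primitive reduced positive-definite forms (a, b, c) = a*x^2 + b*x*y + c*y^2 with b^2 - 4ac = D,
where reduced means |b| <= a <= c, with b >= 0 whenever |b| = a or a = c, and primitive means gcd(a, b, c) = 1.
Reduced forces 3a^2 <= |D| = 1603, so 1 <= a <= 23; b must have the parity of D, and c = (b^2 - D)/(4a) must be an integer >= a.
Enumerate a = 1..23, b in [-a, a]:
  a=1: (1, 1, 401)  [1]
  a=2..6: none
  a=7: (7, 7, 59)  [1]
  a=8..10: none
  a=11: (11, -5, 37), (11, 5, 37)  [2]
  a=12: none
  a=13: (13, -3, 31), (13, 3, 31)  [2]
  a=14..23: none
Total reduced forms: 1 + 1 + 2 + 2 = 6
h = 6

6


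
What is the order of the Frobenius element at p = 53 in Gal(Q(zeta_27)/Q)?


The Frobenius at p in Gal(Q(zeta_n)/Q) = (Z/nZ)* is the class of p, so its order is ord_27(53), the smallest k >= 1 with 53^k = 1 mod 27.
n = 27 = 3^3, phi(27) = 18; the order divides phi(n).
Divisors of 18: 1, 2, 3, 6, 9, 18
Repeated squaring mod 27: 53^1 = 26, 53^2 = 1, 53^4 = 1, 53^8 = 1, 53^16 = 1
Test divisors in increasing order:
  k=1: 53^1 = 26 mod 27
  k=2: 53^2 = 1 mod 27  <- first divisor giving 1
Order = 2

2


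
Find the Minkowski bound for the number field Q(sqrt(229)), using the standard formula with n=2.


d = 229, d mod 4 = 1, so disc(K) = d = 229; |disc(K)| = 229
Real quadratic field, so n = 2, s = r2 = 0, r1 = 2
M = (n!/n^n) * (4/pi)^s * sqrt(|disc(K)|) = (2!/2^2) * (4/pi)^0 * sqrt(229)
= 0.5 * 1.000000 * 15.132746
= 7.5664

7.5664


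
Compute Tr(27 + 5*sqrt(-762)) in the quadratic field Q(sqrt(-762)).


Tr(a + b*sqrt(d)) = (a + b*sqrt(d)) + (a - b*sqrt(d)) = 2a
= 2 * (27)
= 54

54


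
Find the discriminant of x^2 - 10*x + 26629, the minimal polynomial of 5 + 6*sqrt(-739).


The element 5 + 6*sqrt(-739) has minimal polynomial:
x^2 - 10*x + 26629
Discriminant = (-10)^2 - 4*(26629)
= 100 - 106516
= -106416

-106416


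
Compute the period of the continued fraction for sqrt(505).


Run the CF algorithm for sqrt(505).
a_0 = floor(sqrt(505)) = 22; set m_0=0, q_0=1.
Recurrence: m' = q*a - m,  q' = (d - m'^2)/q,  a' = floor((a_0 + m')/q').
  step 1: m=22, q=21, a=2
  step 2: m=20, q=5, a=8
  step 3: m=20, q=21, a=2
  step 4: m=22, q=1, a=44
a_4 = 2*a_0 = 44, so the period closes here.
sqrt(505) = [22; 2, 8, 2, 44]
Period length = 4

4


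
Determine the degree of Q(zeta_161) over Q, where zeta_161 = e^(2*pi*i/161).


The degree equals Euler's totient phi(161).
161 = 7 * 23
phi(161) = 132

132


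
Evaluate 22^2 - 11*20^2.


x^2 - d*y^2
= 22^2 - 11*20^2
= 484 - 4400
= -3916

-3916


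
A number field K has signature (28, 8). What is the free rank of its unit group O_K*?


By Dirichlet's unit theorem:
rank = r1 + r2 - 1
= 28 + 8 - 1
= 35

35


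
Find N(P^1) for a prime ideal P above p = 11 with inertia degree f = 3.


N(P^a) = p^(a*f)
= 11^(1*3)
= 11^3
= 1331

1331


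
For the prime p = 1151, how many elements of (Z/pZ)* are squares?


For prime p, the number of non-zero quadratic residues is (p-1)/2.
= (1151-1)/2
= 575

575


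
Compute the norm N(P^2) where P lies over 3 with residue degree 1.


N(P^a) = p^(a*f)
= 3^(2*1)
= 3^2
= 9

9


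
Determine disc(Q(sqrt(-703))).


For K = Q(sqrt(d)) with d squarefree: disc(K) = d if d = 1 mod 4, and disc(K) = 4d if d = 2 or 3 mod 4.
Here d = -703, and d mod 4 = 1.
d = 1 mod 4 (O_K = Z[(1+sqrt(d))/2]), so disc(K) = d = -703

-703


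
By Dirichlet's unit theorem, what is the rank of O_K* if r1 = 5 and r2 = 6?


By Dirichlet's unit theorem:
rank = r1 + r2 - 1
= 5 + 6 - 1
= 10

10


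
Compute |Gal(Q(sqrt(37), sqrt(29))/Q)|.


The 2 square roots of distinct primes are multiplicatively independent over Q,
so [K:Q] = 2^2 and Gal(K/Q) is isomorphic to (Z/2Z)^2.
|Gal| = 2^2 = 4

4


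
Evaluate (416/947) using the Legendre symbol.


p = 947 is prime, so compute (416/947) with the reciprocity algorithm (Jacobi-symbol steps: pull out 2s via (2/n), flip via reciprocity, reduce):
  pull out 2: (2/947) = -1  (since 947 mod 8 = 3)
  pull out 2: (2/947) = -1  (since 947 mod 8 = 3)
  pull out 2: (2/947) = -1  (since 947 mod 8 = 3)
  pull out 2: (2/947) = -1  (since 947 mod 8 = 3)
  pull out 2: (2/947) = -1  (since 947 mod 8 = 3)
  reciprocity: (13/947) -> +(947/13)
  reduce: (11/13)
  reciprocity: (11/13) -> +(13/11)
  reduce: (2/11)
  pull out 2: (2/11) = -1  (since 11 mod 8 = 3)
  (1/11) = 1
Product of signs = 1
(416/947) = 1

1


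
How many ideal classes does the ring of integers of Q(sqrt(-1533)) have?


K = Q(sqrt(-1533)). d mod 4 = 3, so D = disc(K) = 4d = -6132
h(K) equals the number of primitive reduced positive-definite forms (a, b, c) = a*x^2 + b*x*y + c*y^2 with b^2 - 4ac = D,
where reduced means |b| <= a <= c, with b >= 0 whenever |b| = a or a = c, and primitive means gcd(a, b, c) = 1.
Reduced forces 3a^2 <= |D| = 6132, so 1 <= a <= 45; b must have the parity of D, and c = (b^2 - D)/(4a) must be an integer >= a.
Enumerate a = 1..45, b in [-a, a]:
  a=1: (1, 0, 1533)  [1]
  a=2: (2, 2, 767)  [1]
  a=3: (3, 0, 511)  [1]
  a=4..5: none
  a=6: (6, 6, 257)  [1]
  a=7: (7, 0, 219)  [1]
  a=8..12: none
  a=13: (13, -2, 118), (13, 2, 118)  [2]
  a=14: (14, 14, 113)  [1]
  a=15..18: none
  a=19: (19, -10, 82), (19, 10, 82)  [2]
  a=20: none
  a=21: (21, 0, 73)  [1]
  a=22: none
  a=23: (23, -20, 71), (23, 20, 71)  [2]
  a=24..25: none
  a=26: (26, -2, 59), (26, 2, 59)  [2]
  a=27..28: none
  a=29: (29, -4, 53), (29, 4, 53)  [2]
  a=30..36: none
  a=37: (37, -26, 46), (37, 26, 46)  [2]
  a=38: (38, -10, 41), (38, 10, 41)  [2]
  a=39: (39, -24, 43), (39, 24, 43)  [2]
  a=40..41: none
  a=42: (42, 42, 47)  [1]
  a=43..45: none
Total reduced forms: 1 + 1 + 1 + 1 + 1 + 2 + 1 + 2 + 1 + 2 + 2 + 2 + 2 + 2 + 2 + 1 = 24
h = 24

24


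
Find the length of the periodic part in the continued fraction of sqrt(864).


Run the CF algorithm for sqrt(864).
a_0 = floor(sqrt(864)) = 29; set m_0=0, q_0=1.
Recurrence: m' = q*a - m,  q' = (d - m'^2)/q,  a' = floor((a_0 + m')/q').
  step 1: m=29, q=23, a=2
  step 2: m=17, q=25, a=1
  step 3: m=8, q=32, a=1
  step 4: m=24, q=9, a=5
  step 5: m=21, q=47, a=1
  step 6: m=26, q=4, a=13
  step 7: m=26, q=47, a=1
  step 8: m=21, q=9, a=5
  step 9: m=24, q=32, a=1
  step 10: m=8, q=25, a=1
  step 11: m=17, q=23, a=2
  step 12: m=29, q=1, a=58
a_12 = 2*a_0 = 58, so the period closes here.
sqrt(864) = [29; 2, 1, 1, 5, 1, 13, 1, 5, 1, 1, 2, 58]
Period length = 12

12


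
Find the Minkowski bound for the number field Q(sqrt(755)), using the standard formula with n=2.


d = 755, d mod 4 = 3, so disc(K) = 4d = 3020; |disc(K)| = 3020
Real quadratic field, so n = 2, s = r2 = 0, r1 = 2
M = (n!/n^n) * (4/pi)^s * sqrt(|disc(K)|) = (2!/2^2) * (4/pi)^0 * sqrt(3020)
= 0.5 * 1.000000 * 54.954527
= 27.4773

27.4773


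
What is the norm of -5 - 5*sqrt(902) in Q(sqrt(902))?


N(a + b*sqrt(d)) = a^2 - d*b^2
= (-5)^2 - (902)*(-5)^2
= 25 - 22550
= -22525

-22525


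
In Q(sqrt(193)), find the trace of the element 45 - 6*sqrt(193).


Tr(a + b*sqrt(d)) = (a + b*sqrt(d)) + (a - b*sqrt(d)) = 2a
= 2 * (45)
= 90

90


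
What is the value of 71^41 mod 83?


p = 83 is prime and the exponent is (p-1)/2 = 41, so by Euler's criterion 71^41 = (71/83) = +1 or -1 mod 83.
Compute by square-and-multiply:
  41 = 32 + 8 + 1 (binary 101001)
  Repeated squaring mod 83: 71^1 = 71, 71^2 = 61, 71^4 = 69, 71^8 = 30, 71^16 = 70, 71^32 = 3
  71^41 = 71^32 * 71^8 * 71^1 = 3 * 30 * 71 mod 83
    3 * 30 = 90 = 7 mod 83
    7 * 71 = 497 = 82 mod 83
  71^41 = 82 mod 83
Result 82 = p - 1 = -1 mod 83: 71 is a quadratic non-residue mod 83. As a residue in [0, p-1] the value is 82.
71^41 mod 83 = 82

82


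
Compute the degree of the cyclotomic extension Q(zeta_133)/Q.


The degree equals Euler's totient phi(133).
133 = 7 * 19
phi(133) = 108

108


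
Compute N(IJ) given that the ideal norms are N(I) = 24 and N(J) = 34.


N(IJ) = N(I) * N(J)
= 24 * 34
= 816

816


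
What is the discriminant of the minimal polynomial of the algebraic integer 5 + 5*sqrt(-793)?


The element 5 + 5*sqrt(-793) has minimal polynomial:
x^2 - 10*x + 19850
Discriminant = (-10)^2 - 4*(19850)
= 100 - 79400
= -79300

-79300


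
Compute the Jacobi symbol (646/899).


Compute (646/899) via quadratic reciprocity:
  pull out 2: (2/899) = -1  (since 899 mod 8 = 3)
  reciprocity: (323/899) -> -(899/323)
  reduce: (253/323)
  reciprocity: (253/323) -> +(323/253)
  reduce: (70/253)
  pull out 2: (2/253) = -1  (since 253 mod 8 = 5)
  reciprocity: (35/253) -> +(253/35)
  reduce: (8/35)
  pull out 2: (2/35) = -1  (since 35 mod 8 = 3)
  pull out 2: (2/35) = -1  (since 35 mod 8 = 3)
  pull out 2: (2/35) = -1  (since 35 mod 8 = 3)
  (1/35) = 1
Product of signs = 1

1


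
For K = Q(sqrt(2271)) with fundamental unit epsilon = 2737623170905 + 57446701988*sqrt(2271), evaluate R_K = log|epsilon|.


epsilon = 2737623170905 + 57446701988*sqrt(2271)
= 5.4752e+12
R = ln(5.4752e+12)
= 29.3313

29.3313


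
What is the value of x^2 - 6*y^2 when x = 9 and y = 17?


x^2 - d*y^2
= 9^2 - 6*17^2
= 81 - 1734
= -1653

-1653


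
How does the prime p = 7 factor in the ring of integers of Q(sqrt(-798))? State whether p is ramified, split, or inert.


K = Q(sqrt(-798)). Since d mod 4 = 2, disc(K) = -3192.
Check p | disc: -3192 mod 7 = 0.
p divides disc, so p ramifies: (p) = P^2 with e=2, f=1, g=1.
Therefore p is ramified.

ramified


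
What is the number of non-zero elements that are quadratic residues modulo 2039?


For prime p, the number of non-zero quadratic residues is (p-1)/2.
= (2039-1)/2
= 1019

1019


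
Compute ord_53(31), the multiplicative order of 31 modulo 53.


We want ord_53(31), the smallest k >= 1 with 31^k = 1 mod 53.
n = 53 = 53, phi(53) = 52; the order divides phi(n).
Divisors of 52: 1, 2, 4, 13, 26, 52
Repeated squaring mod 53: 31^1 = 31, 31^2 = 7, 31^4 = 49, 31^8 = 16, 31^16 = 44, 31^32 = 28
Test divisors in increasing order:
  k=1: 31^1 = 31 mod 53
  k=2: 31^2 = 7 mod 53
  k=4: 31^4 = 49 mod 53
  k=13: 31^13 = 16 * 49 * 31 = 30 mod 53
  k=26: 31^26 = 44 * 16 * 7 = 52 mod 53
  k=52: 31^52 = 28 * 44 * 49 = 1 mod 53  <- first divisor giving 1
Order = 52

52


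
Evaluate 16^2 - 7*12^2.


x^2 - d*y^2
= 16^2 - 7*12^2
= 256 - 1008
= -752

-752


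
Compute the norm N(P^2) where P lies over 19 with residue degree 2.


N(P^a) = p^(a*f)
= 19^(2*2)
= 19^4
= 130321

130321


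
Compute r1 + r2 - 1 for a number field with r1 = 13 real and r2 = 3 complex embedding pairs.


By Dirichlet's unit theorem:
rank = r1 + r2 - 1
= 13 + 3 - 1
= 15

15


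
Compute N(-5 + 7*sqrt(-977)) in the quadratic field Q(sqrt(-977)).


N(a + b*sqrt(d)) = a^2 - d*b^2
= (-5)^2 - (-977)*(7)^2
= 25 + 47873
= 47898

47898


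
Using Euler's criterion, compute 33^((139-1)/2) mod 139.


p = 139 is prime and the exponent is (p-1)/2 = 69, so by Euler's criterion 33^69 = (33/139) = +1 or -1 mod 139.
Compute by square-and-multiply:
  69 = 64 + 4 + 1 (binary 1000101)
  Repeated squaring mod 139: 33^1 = 33, 33^2 = 116, 33^4 = 112, 33^8 = 34, 33^16 = 44, 33^32 = 129, 33^64 = 100
  33^69 = 33^64 * 33^4 * 33^1 = 100 * 112 * 33 mod 139
    100 * 112 = 11200 = 80 mod 139
    80 * 33 = 2640 = 138 mod 139
  33^69 = 138 mod 139
Result 138 = p - 1 = -1 mod 139: 33 is a quadratic non-residue mod 139. As a residue in [0, p-1] the value is 138.
33^69 mod 139 = 138

138


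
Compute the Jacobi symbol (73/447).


Compute (73/447) via quadratic reciprocity:
  reciprocity: (73/447) -> +(447/73)
  reduce: (9/73)
  reciprocity: (9/73) -> +(73/9)
  reduce: (1/9)
  (1/9) = 1
Product of signs = 1

1


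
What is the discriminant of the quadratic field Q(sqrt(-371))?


For K = Q(sqrt(d)) with d squarefree: disc(K) = d if d = 1 mod 4, and disc(K) = 4d if d = 2 or 3 mod 4.
Here d = -371, and d mod 4 = 1.
d = 1 mod 4 (O_K = Z[(1+sqrt(d))/2]), so disc(K) = d = -371

-371


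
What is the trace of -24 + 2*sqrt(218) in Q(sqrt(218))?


Tr(a + b*sqrt(d)) = (a + b*sqrt(d)) + (a - b*sqrt(d)) = 2a
= 2 * (-24)
= -48

-48


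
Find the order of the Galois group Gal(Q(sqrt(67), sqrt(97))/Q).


The 2 square roots of distinct primes are multiplicatively independent over Q,
so [K:Q] = 2^2 and Gal(K/Q) is isomorphic to (Z/2Z)^2.
|Gal| = 2^2 = 4

4


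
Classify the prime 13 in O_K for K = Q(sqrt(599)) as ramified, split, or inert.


K = Q(sqrt(599)). Since d mod 4 = 3, disc(K) = 2396.
Check p | disc: 2396 mod 13 = 4.
p does not divide disc. Compute Legendre symbol (d/p):
1^((13-1)/2) mod 13 = 1
(d/p) = 1, so p splits: (p) = P*P' with e=1, f=1, g=2.
Therefore p is split.

split


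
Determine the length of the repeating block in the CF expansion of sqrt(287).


Run the CF algorithm for sqrt(287).
a_0 = floor(sqrt(287)) = 16; set m_0=0, q_0=1.
Recurrence: m' = q*a - m,  q' = (d - m'^2)/q,  a' = floor((a_0 + m')/q').
  step 1: m=16, q=31, a=1
  step 2: m=15, q=2, a=15
  step 3: m=15, q=31, a=1
  step 4: m=16, q=1, a=32
a_4 = 2*a_0 = 32, so the period closes here.
sqrt(287) = [16; 1, 15, 1, 32]
Period length = 4

4


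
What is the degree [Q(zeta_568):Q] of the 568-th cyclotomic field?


The degree equals Euler's totient phi(568).
568 = 2^3 * 71
phi(568) = 280

280


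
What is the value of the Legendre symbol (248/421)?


p = 421 is prime, so compute (248/421) with the reciprocity algorithm (Jacobi-symbol steps: pull out 2s via (2/n), flip via reciprocity, reduce):
  pull out 2: (2/421) = -1  (since 421 mod 8 = 5)
  pull out 2: (2/421) = -1  (since 421 mod 8 = 5)
  pull out 2: (2/421) = -1  (since 421 mod 8 = 5)
  reciprocity: (31/421) -> +(421/31)
  reduce: (18/31)
  pull out 2: (2/31) = +1  (since 31 mod 8 = 7)
  reciprocity: (9/31) -> +(31/9)
  reduce: (4/9)
  pull out 2: (2/9) = +1  (since 9 mod 8 = 1)
  pull out 2: (2/9) = +1  (since 9 mod 8 = 1)
  (1/9) = 1
Product of signs = -1
(248/421) = -1

-1


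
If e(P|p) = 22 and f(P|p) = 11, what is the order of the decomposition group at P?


|D_P| = e * f
= 22 * 11
= 242

242


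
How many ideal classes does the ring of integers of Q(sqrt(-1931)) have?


K = Q(sqrt(-1931)). d mod 4 = 1, so D = disc(K) = d = -1931
h(K) equals the number of primitive reduced positive-definite forms (a, b, c) = a*x^2 + b*x*y + c*y^2 with b^2 - 4ac = D,
where reduced means |b| <= a <= c, with b >= 0 whenever |b| = a or a = c, and primitive means gcd(a, b, c) = 1.
Reduced forces 3a^2 <= |D| = 1931, so 1 <= a <= 25; b must have the parity of D, and c = (b^2 - D)/(4a) must be an integer >= a.
Enumerate a = 1..25, b in [-a, a]:
  a=1: (1, 1, 483)  [1]
  a=2: none
  a=3: (3, -1, 161), (3, 1, 161)  [2]
  a=4: none
  a=5: (5, -3, 97), (5, 3, 97)  [2]
  a=6: none
  a=7: (7, -1, 69), (7, 1, 69)  [2]
  a=8: none
  a=9: (9, -7, 55), (9, 7, 55)  [2]
  a=10: none
  a=11: (11, -7, 45), (11, 7, 45)  [2]
  a=12..14: none
  a=15: (15, -13, 35), (15, -7, 33), (15, 7, 33), (15, 13, 35)  [4]
  a=16..18: none
  a=19: (19, -11, 27), (19, 11, 27)  [2]
  a=20: none
  a=21: (21, -13, 25), (21, -1, 23), (21, 1, 23), (21, 13, 25)  [4]
  a=22..25: none
Total reduced forms: 1 + 2 + 2 + 2 + 2 + 2 + 4 + 2 + 4 = 21
h = 21

21


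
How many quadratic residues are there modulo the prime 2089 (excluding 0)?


For prime p, the number of non-zero quadratic residues is (p-1)/2.
= (2089-1)/2
= 1044

1044


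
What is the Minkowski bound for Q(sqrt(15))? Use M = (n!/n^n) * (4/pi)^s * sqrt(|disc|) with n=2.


d = 15, d mod 4 = 3, so disc(K) = 4d = 60; |disc(K)| = 60
Real quadratic field, so n = 2, s = r2 = 0, r1 = 2
M = (n!/n^n) * (4/pi)^s * sqrt(|disc(K)|) = (2!/2^2) * (4/pi)^0 * sqrt(60)
= 0.5 * 1.000000 * 7.745967
= 3.8730

3.8730


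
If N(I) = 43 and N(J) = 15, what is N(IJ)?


N(IJ) = N(I) * N(J)
= 43 * 15
= 645

645


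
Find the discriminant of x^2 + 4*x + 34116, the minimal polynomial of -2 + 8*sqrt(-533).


The element -2 + 8*sqrt(-533) has minimal polynomial:
x^2 + 4*x + 34116
Discriminant = (4)^2 - 4*(34116)
= 16 - 136464
= -136448

-136448


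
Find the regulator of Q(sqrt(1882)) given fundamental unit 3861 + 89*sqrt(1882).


epsilon = 3861 + 89*sqrt(1882)
= 7722.0001
R = ln(7722.0001)
= 8.9518

8.9518


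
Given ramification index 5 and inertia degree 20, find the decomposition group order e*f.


|D_P| = e * f
= 5 * 20
= 100

100


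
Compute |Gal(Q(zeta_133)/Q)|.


|Gal(Q(zeta_133)/Q)| = phi(133)
= 108

108


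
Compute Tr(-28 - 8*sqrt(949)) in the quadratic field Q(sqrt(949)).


Tr(a + b*sqrt(d)) = (a + b*sqrt(d)) + (a - b*sqrt(d)) = 2a
= 2 * (-28)
= -56

-56


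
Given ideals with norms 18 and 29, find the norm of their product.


N(IJ) = N(I) * N(J)
= 18 * 29
= 522

522


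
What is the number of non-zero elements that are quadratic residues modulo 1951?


For prime p, the number of non-zero quadratic residues is (p-1)/2.
= (1951-1)/2
= 975

975


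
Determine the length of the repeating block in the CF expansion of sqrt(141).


Run the CF algorithm for sqrt(141).
a_0 = floor(sqrt(141)) = 11; set m_0=0, q_0=1.
Recurrence: m' = q*a - m,  q' = (d - m'^2)/q,  a' = floor((a_0 + m')/q').
  step 1: m=11, q=20, a=1
  step 2: m=9, q=3, a=6
  step 3: m=9, q=20, a=1
  step 4: m=11, q=1, a=22
a_4 = 2*a_0 = 22, so the period closes here.
sqrt(141) = [11; 1, 6, 1, 22]
Period length = 4

4
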